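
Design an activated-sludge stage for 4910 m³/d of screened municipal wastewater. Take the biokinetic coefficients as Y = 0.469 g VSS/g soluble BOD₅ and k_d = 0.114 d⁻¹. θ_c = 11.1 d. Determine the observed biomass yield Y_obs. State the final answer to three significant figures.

Y_obs ≈ 0.207 g VSS/g soluble BOD₅

Correct the yield for decay: Y_obs = Y/(1 + k_d θ_c) = 0.469 / (1 + 0.114 × 11.1) = 0.469 / 2.265 = 0.2070.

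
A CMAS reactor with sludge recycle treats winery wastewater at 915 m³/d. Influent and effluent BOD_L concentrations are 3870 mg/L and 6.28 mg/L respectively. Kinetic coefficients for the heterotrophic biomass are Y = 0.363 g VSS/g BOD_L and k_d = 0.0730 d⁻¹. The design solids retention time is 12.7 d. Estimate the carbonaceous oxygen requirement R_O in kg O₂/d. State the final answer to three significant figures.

Y_obs = Y / (1 + k_d θ_c) = 0.363 / (1 + 0.0730 × 12.7) = 0.363 / 1.927 = 0.1884.
Substrate removed = Q·(S₀ − S) = 915 m³/d × (3870 − 6.28) g/m³ = 3.54×10^6 g/d = 3535 kg/d.
P_X = Y_obs·Q·(S₀ − S) = 0.1884 × 3535 = 665.9 kg VSS/d.
R_O = Q·(S₀ − S) − 1.42·P_X = 3535 − 1.42 × 665.9 = 2590 kg O₂/d.

R_O ≈ 2590 kg O₂/d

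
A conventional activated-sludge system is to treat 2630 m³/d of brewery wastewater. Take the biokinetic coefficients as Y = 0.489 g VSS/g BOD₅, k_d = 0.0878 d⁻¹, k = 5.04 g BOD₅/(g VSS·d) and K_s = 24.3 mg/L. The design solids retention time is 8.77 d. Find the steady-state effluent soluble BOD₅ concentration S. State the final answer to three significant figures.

S ≈ 2.17 mg/L

Effluent substrate depends only on kinetics and SRT: S = K_s(1 + k_d θ_c) / [θ_c(Yk − k_d) − 1] = 24.3 × (1 + 0.0878 × 8.77) / [8.77 × (0.489 × 5.04 − 0.0878) − 1] = 43.01 / 19.84 = 2.167 mg/L.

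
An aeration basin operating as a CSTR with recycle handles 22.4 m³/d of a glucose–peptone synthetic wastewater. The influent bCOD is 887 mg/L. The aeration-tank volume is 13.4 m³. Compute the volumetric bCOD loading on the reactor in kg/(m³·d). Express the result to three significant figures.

Applied bCOD load per unit volume = Q·S₀/V = (22.4 × 887/1000)/13.40 = 1.483 kg bCOD·m⁻³·d⁻¹.

L_v ≈ 1.48 kg bCOD/(m³·d)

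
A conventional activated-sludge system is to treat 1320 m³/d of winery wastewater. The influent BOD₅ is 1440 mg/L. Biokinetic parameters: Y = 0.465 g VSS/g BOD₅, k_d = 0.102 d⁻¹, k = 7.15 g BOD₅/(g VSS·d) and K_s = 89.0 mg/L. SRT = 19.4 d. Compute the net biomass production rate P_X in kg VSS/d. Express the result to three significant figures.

P_X ≈ 296 kg VSS/d

From the Monod/SRT balance for a CMAS, S = K_s·(1+k_d θ_c)/[θ_c·(Y k − k_d) − 1] = 89.0 × (1 + 0.102 × 19.4) / [19.4 × (0.465 × 7.15 − 0.102) − 1] = 265.1 / 61.52 = 4.309 mg/L.
Observed yield with endogenous decay: Y_obs = Y / (1 + k_d·θ_c) = 0.465 / (1 + 0.102 × 19.4) = 0.465 / 2.979 = 0.1561 g VSS/g BOD₅.
Substrate removed = Q·(S₀ − S) = 1320 m³/d × (1440 − 4.31) g/m³ = 1.9×10^6 g/d = 1895 kg/d.
Net biomass production P_X = Y_obs × Q·(S₀ − S) = 0.1561 × 1895 = 295.8 kg VSS/d.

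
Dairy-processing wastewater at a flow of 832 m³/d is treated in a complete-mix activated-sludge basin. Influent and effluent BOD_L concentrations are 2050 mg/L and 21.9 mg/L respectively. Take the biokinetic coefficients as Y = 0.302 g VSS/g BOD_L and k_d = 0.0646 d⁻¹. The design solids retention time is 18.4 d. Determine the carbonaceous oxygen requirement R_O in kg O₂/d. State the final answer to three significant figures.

R_O ≈ 1360 kg O₂/d

The observed yield is Y_obs = Y/(1 + k_d·θ_c) = 0.302 / (1 + 0.0646 × 18.4) = 0.302 / 2.189 = 0.1380 g VSS per g BOD_L removed.
Mass of BOD_L removed per day: Q(S₀ − S) = 832 × 2028 g/m³ = 1687 kg/d.
Biomass synthesised: P_X = Y_obs × 1687 = 232.8 kg VSS/d.
Carbonaceous O₂ demand = substrate oxidised − cell-mass equivalent = 1687 − 1.42 × 232.8 = 1357 kg O₂/d.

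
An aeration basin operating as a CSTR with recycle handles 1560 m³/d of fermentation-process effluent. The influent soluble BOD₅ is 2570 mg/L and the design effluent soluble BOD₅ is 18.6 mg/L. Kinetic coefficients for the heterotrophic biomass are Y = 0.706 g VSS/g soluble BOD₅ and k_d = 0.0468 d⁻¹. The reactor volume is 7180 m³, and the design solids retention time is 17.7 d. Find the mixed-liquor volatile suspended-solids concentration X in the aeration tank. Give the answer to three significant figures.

From V·X·(1 + k_d·θ_c) = Y·Q·(S₀ − S)·θ_c: X = 0.706 × 1560 × (2570 − 18.6) × 17.7 / [7180 × (1 + 0.0468 × 17.7)] = 3789 mg/L.

X ≈ 3790 mg/L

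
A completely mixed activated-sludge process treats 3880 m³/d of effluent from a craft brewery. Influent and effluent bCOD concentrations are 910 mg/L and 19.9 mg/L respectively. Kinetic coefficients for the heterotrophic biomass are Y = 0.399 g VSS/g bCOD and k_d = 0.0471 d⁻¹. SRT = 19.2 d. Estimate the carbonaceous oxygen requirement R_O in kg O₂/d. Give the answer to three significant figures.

R_O ≈ 2430 kg O₂/d

Y_obs = Y / (1 + k_d θ_c) = 0.399 / (1 + 0.0471 × 19.2) = 0.399 / 1.904 = 0.2095.
Mass of bCOD removed per day: Q(S₀ − S) = 3880 × 890.1 g/m³ = 3454 kg/d.
Net sludge production P_X = 0.2095 × 3454 = 723.6 kg VSS/d.
Carbonaceous O₂ demand = substrate oxidised − cell-mass equivalent = 3454 − 1.42 × 723.6 = 2426 kg O₂/d.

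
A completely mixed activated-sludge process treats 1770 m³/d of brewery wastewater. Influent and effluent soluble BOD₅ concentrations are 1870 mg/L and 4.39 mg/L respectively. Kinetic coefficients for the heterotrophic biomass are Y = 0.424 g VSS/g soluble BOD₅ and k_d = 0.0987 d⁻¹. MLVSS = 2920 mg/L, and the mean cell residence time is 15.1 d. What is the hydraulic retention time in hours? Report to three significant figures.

τ ≈ 39.4 h

From the SRT design equation V = Y Q (S₀−S) θ_c / [X (1 + k_d θ_c)] = 0.424 × 1770 × (1870 − 4.39) × 15.1 / [2920 × (1 + 0.0987 × 15.1)] = 2.11×10^7 / 7272 = 2907 m³.
Hydraulic retention time τ = V/Q = 2907 / 1770 = 1.643 d = 39.42 h.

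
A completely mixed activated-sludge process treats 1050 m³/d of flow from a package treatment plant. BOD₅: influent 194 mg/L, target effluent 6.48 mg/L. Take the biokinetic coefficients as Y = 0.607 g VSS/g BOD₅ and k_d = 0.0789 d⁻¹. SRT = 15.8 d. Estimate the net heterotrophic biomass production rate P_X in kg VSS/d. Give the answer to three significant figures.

P_X ≈ 53.2 kg VSS/d

The observed yield is Y_obs = Y/(1 + k_d·θ_c) = 0.607 / (1 + 0.0789 × 15.8) = 0.607 / 2.247 = 0.2702 g VSS per g BOD₅ removed.
ΔS = 194 − 6.48 = 187.5 mg/L, so the substrate removal rate is 1050 × 187.5/1000 = 196.9 kg BOD₅/d.
So the net sludge growth is P_X = 0.2702 × 196.9 = 53.20 kg VSS/d.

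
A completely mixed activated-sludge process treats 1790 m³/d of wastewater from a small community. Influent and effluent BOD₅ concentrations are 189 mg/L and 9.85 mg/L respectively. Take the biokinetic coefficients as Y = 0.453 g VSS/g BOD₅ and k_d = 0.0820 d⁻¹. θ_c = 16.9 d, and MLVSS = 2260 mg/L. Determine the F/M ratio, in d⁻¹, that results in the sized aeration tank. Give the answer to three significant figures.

F/M ≈ 0.329 d⁻¹

Steady-state biomass mass balance: V·X·(1 + k_d·θ_c) = Y·Q·(S₀ − S)·θ_c, so V = 0.453 × 1790 × (189 − 9.85) × 16.9 / [2260 × (1 + 0.0820 × 16.9)] = 2.46×10^6 / 5392 = 455.3 m³.
F/M = Q·S₀ / (V·X) = 1790 × 189 / (455.3 × 2260) = 0.3288 g BOD₅·(g VSS·d)⁻¹.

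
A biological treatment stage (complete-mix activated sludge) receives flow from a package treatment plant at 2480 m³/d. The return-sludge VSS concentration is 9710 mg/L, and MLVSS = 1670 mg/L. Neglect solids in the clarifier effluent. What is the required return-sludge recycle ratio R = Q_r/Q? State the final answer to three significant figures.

R ≈ 0.208

Mass balance around the secondary clarifier (neglecting effluent solids): R = X / (X_r − X) = 1670 / (9710 − 1670) = 0.2077.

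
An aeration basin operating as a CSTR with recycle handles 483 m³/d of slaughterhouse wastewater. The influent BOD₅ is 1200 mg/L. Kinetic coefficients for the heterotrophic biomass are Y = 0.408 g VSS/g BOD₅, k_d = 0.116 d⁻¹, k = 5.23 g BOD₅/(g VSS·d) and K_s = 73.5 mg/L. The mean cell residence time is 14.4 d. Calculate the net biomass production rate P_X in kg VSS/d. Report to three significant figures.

For a completely mixed reactor with recycle the Lawrence–McCarty relation gives S = K_s·(1 + k_d·θ_c) / [θ_c·(Y·k − k_d) − 1] = 73.5 × (1 + 0.116 × 14.4) / [14.4 × (0.408 × 5.23 − 0.116) − 1] = 196.3 / 28.06 = 6.996 mg/L.
Y_obs = Y / (1 + k_d θ_c) = 0.408 / (1 + 0.116 × 14.4) = 0.408 / 2.670 = 0.1528.
Mass of BOD₅ removed per day: Q(S₀ − S) = 483 × 1193 g/m³ = 576.2 kg/d.
P_X = Y_obs · Q(S₀ − S) = 0.1528 × 576.2 = 88.04 kg VSS/d.

P_X ≈ 88.0 kg VSS/d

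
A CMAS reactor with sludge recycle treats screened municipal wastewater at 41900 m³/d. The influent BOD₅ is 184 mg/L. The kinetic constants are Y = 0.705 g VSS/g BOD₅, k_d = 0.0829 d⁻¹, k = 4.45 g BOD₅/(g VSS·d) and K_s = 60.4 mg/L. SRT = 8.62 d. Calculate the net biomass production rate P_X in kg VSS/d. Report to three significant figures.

Effluent substrate depends only on kinetics and SRT: S = K_s(1 + k_d θ_c) / [θ_c(Yk − k_d) − 1] = 60.4 × (1 + 0.0829 × 8.62) / [8.62 × (0.705 × 4.45 − 0.0829) − 1] = 103.6 / 25.33 = 4.089 mg/L.
Observed yield with endogenous decay: Y_obs = Y / (1 + k_d·θ_c) = 0.705 / (1 + 0.0829 × 8.62) = 0.705 / 1.715 = 0.4112 g VSS/g BOD₅.
Q·(S₀ − S) = 41900 × (184 − 4.09) × 10⁻³ = 7538 kg/d removed.
So the net sludge growth is P_X = 0.4112 × 7538 = 3100 kg VSS/d.

P_X ≈ 3100 kg VSS/d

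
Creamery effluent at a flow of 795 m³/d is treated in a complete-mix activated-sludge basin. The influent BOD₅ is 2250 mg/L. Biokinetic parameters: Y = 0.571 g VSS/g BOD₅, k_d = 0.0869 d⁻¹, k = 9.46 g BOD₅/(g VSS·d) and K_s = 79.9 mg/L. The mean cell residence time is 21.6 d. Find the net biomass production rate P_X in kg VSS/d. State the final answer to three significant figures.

P_X ≈ 355 kg VSS/d

From the Monod/SRT balance for a CMAS, S = K_s·(1+k_d θ_c)/[θ_c·(Y k − k_d) − 1] = 79.9 × (1 + 0.0869 × 21.6) / [21.6 × (0.571 × 9.46 − 0.0869) − 1] = 229.9 / 113.8 = 2.020 mg/L.
Observed yield with endogenous decay: Y_obs = Y / (1 + k_d·θ_c) = 0.571 / (1 + 0.0869 × 21.6) = 0.571 / 2.877 = 0.1985 g VSS/g BOD₅.
Substrate removed = Q·(S₀ − S) = 795 m³/d × (2250 − 2.02) g/m³ = 1.79×10^6 g/d = 1787 kg/d.
P_X = Y_obs · Q(S₀ − S) = 0.1985 × 1787 = 354.7 kg VSS/d.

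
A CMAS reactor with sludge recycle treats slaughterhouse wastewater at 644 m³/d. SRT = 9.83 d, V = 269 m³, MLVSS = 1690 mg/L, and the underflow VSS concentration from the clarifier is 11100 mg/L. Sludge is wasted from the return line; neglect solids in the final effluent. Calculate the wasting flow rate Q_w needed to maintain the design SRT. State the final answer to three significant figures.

Q_w ≈ 4.17 m³/d

θ_c = V·X/(Q_w·X_r) when wasting from the recycle, so Q_w = V·X/(θ_c·X_r) = 269.0 × 1690 / (9.83 × 11100) = 4.166 m³/d.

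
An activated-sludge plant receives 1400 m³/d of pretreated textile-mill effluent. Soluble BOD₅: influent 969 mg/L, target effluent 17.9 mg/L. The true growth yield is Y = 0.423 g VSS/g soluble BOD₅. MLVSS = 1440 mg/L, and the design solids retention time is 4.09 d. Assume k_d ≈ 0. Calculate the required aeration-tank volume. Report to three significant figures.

Biomass mass balance (decay neglected): V·X = Y·Q·(S₀ − S)·θ_c, so V = 0.423 × 1400 × (969 − 17.9) × 4.09 / 1440 = 1600 m³.

V ≈ 1600 m³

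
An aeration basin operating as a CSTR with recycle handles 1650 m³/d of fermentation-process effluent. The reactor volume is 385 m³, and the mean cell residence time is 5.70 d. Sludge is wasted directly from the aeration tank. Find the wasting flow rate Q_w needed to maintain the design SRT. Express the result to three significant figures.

Q_w ≈ 67.5 m³/d

Wasting from the aeration tank: Q_w = V / θ_c = 385.0 / 5.70 = 67.54 m³/d.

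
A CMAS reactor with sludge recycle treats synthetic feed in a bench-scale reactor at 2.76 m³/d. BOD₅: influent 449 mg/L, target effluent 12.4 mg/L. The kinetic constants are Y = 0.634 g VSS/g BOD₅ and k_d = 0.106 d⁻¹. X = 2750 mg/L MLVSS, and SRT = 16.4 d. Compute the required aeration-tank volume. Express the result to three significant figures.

V ≈ 1.66 m³

Steady-state biomass mass balance: V·X·(1 + k_d·θ_c) = Y·Q·(S₀ − S)·θ_c, so V = 0.634 × 2.76 × (449 − 12.4) × 16.4 / [2750 × (1 + 0.106 × 16.4)] = 1.25×10^4 / 7531 = 1.664 m³.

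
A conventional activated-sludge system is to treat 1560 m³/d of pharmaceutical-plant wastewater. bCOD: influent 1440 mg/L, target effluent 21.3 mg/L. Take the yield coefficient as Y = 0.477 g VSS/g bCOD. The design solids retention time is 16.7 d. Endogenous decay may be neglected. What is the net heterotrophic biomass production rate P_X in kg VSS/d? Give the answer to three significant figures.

With endogenous decay neglected, the observed yield equals the true yield: Y_obs = Y = 0.477 g VSS/g bCOD.
Mass of bCOD removed per day: Q(S₀ − S) = 1560 × 1419 g/m³ = 2213 kg/d.
Biomass produced: P_X = Y_obs·Q·ΔS = 0.4770 × 2213 ≈ 1056 kg VSS/d.

P_X ≈ 1060 kg VSS/d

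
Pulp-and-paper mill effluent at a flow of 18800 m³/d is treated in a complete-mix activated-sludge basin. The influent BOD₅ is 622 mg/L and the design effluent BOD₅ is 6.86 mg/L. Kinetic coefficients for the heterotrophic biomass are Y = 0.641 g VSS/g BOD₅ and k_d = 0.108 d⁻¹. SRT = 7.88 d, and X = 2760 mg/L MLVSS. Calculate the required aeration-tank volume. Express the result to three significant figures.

From the SRT design equation V = Y Q (S₀−S) θ_c / [X (1 + k_d θ_c)] = 0.641 × 18800 × (622 − 6.86) × 7.88 / [2760 × (1 + 0.108 × 7.88)] = 5.84×10^7 / 5109 = 11434 m³.

V ≈ 11400 m³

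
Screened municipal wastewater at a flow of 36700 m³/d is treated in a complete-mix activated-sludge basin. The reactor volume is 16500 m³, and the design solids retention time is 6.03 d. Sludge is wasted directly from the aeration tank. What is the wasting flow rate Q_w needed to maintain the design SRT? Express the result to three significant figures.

For wasting at MLVSS concentration, Q_w = V/θ_c = 16500/6.03 = 2736 m³/d.

Q_w ≈ 2740 m³/d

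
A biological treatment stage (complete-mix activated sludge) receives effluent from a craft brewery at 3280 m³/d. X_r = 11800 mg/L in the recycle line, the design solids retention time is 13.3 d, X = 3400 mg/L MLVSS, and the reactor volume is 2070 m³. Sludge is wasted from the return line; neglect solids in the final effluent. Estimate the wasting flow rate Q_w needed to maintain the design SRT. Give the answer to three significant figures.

Q_w = (V·X)/(θ_c X_r) = 2070 × 3400 / (13.3 × 11800) = 44.85 m³/d.

Q_w ≈ 44.8 m³/d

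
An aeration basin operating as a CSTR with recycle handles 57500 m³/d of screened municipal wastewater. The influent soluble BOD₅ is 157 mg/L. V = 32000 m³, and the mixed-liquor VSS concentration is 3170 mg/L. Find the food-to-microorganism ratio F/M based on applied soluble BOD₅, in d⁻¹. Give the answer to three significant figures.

F/M = applied load / biomass = Q·S₀/(V·X) = 57500 × 157 / (32000 × 3170) = 0.08899 d⁻¹.

F/M ≈ 0.0890 d⁻¹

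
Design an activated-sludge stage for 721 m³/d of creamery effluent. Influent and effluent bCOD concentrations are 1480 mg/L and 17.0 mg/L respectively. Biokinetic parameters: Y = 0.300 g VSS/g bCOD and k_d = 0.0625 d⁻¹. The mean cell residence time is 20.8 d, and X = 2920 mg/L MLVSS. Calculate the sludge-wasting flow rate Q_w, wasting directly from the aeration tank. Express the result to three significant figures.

Q_w ≈ 47.1 m³/d

Steady-state biomass mass balance: V·X·(1 + k_d·θ_c) = Y·Q·(S₀ − S)·θ_c, so V = 0.300 × 721 × (1480 − 17.0) × 20.8 / [2920 × (1 + 0.0625 × 20.8)] = 6.58×10^6 / 6716 = 980.1 m³.
For wasting at MLVSS concentration, Q_w = V/θ_c = 980.1/20.8 = 47.12 m³/d.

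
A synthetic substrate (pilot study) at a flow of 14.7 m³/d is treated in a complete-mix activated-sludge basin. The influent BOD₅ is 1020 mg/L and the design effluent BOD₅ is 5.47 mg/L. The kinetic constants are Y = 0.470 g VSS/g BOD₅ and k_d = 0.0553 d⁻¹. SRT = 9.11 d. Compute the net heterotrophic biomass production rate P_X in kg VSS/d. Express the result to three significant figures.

P_X ≈ 4.66 kg VSS/d

The observed yield is Y_obs = Y/(1 + k_d·θ_c) = 0.470 / (1 + 0.0553 × 9.11) = 0.470 / 1.504 = 0.3125 g VSS per g BOD₅ removed.
Q·(S₀ − S) = 14.7 × (1020 − 5.47) × 10⁻³ = 14.91 kg/d removed.
So the net sludge growth is P_X = 0.3125 × 14.91 = 4.661 kg VSS/d.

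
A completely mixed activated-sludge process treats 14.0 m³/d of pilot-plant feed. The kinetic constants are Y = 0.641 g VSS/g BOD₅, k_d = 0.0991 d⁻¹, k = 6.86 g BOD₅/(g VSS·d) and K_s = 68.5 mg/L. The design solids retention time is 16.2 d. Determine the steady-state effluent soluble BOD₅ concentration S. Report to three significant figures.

S ≈ 2.60 mg/L

Effluent substrate depends only on kinetics and SRT: S = K_s(1 + k_d θ_c) / [θ_c(Yk − k_d) − 1] = 68.5 × (1 + 0.0991 × 16.2) / [16.2 × (0.641 × 6.86 − 0.0991) − 1] = 178.5 / 68.63 = 2.600 mg/L.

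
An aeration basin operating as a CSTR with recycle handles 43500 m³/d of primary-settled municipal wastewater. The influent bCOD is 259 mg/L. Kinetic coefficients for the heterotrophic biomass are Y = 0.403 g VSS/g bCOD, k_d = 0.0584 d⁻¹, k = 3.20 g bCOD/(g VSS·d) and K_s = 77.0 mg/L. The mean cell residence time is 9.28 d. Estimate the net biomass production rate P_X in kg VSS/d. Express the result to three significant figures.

P_X ≈ 2810 kg VSS/d

From the Monod/SRT balance for a CMAS, S = K_s·(1+k_d θ_c)/[θ_c·(Y k − k_d) − 1] = 77.0 × (1 + 0.0584 × 9.28) / [9.28 × (0.403 × 3.20 − 0.0584) − 1] = 118.7 / 10.43 = 11.39 mg/L.
The observed yield is Y_obs = Y/(1 + k_d·θ_c) = 0.403 / (1 + 0.0584 × 9.28) = 0.403 / 1.542 = 0.2614 g VSS per g bCOD removed.
Mass of bCOD removed per day: Q(S₀ − S) = 43500 × 247.6 g/m³ = 10771 kg/d.
P_X = Y_obs · Q(S₀ − S) = 0.2614 × 10771 = 2815 kg VSS/d.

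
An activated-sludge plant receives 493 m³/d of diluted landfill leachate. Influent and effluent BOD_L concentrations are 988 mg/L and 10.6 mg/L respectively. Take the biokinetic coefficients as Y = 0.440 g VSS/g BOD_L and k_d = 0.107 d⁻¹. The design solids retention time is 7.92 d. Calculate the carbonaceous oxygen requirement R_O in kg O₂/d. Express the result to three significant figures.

R_O ≈ 319 kg O₂/d

Y_obs = Y / (1 + k_d θ_c) = 0.440 / (1 + 0.107 × 7.92) = 0.440 / 1.847 = 0.2382.
Substrate removed = Q·(S₀ − S) = 493 m³/d × (988 − 10.6) g/m³ = 4.82×10^5 g/d = 481.9 kg/d.
Biomass synthesised: P_X = Y_obs × 481.9 = 114.8 kg VSS/d.
Carbonaceous O₂ demand = substrate oxidised − cell-mass equivalent = 481.9 − 1.42 × 114.8 = 318.9 kg O₂/d.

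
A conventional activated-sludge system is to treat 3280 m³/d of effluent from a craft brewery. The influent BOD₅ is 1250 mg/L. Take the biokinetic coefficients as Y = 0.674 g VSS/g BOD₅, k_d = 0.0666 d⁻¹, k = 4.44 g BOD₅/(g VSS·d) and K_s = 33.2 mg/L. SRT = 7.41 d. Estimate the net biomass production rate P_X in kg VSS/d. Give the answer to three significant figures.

P_X ≈ 1850 kg VSS/d

From the Monod/SRT balance for a CMAS, S = K_s·(1+k_d θ_c)/[θ_c·(Y k − k_d) − 1] = 33.2 × (1 + 0.0666 × 7.41) / [7.41 × (0.674 × 4.44 − 0.0666) − 1] = 49.58 / 20.68 = 2.398 mg/L.
The observed yield is Y_obs = Y/(1 + k_d·θ_c) = 0.674 / (1 + 0.0666 × 7.41) = 0.674 / 1.494 = 0.4513 g VSS per g BOD₅ removed.
Substrate removed = Q·(S₀ − S) = 3280 m³/d × (1250 − 2.40) g/m³ = 4.09×10^6 g/d = 4092 kg/d.
Biomass produced: P_X = Y_obs·Q·ΔS = 0.4513 × 4092 ≈ 1847 kg VSS/d.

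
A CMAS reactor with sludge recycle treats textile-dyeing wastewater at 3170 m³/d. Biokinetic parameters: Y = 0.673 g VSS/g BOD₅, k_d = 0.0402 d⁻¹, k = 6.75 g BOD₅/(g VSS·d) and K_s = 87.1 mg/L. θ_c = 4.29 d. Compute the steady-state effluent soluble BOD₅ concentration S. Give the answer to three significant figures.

Effluent substrate depends only on kinetics and SRT: S = K_s(1 + k_d θ_c) / [θ_c(Yk − k_d) − 1] = 87.1 × (1 + 0.0402 × 4.29) / [4.29 × (0.673 × 6.75 − 0.0402) − 1] = 102.1 / 18.32 = 5.576 mg/L.

S ≈ 5.58 mg/L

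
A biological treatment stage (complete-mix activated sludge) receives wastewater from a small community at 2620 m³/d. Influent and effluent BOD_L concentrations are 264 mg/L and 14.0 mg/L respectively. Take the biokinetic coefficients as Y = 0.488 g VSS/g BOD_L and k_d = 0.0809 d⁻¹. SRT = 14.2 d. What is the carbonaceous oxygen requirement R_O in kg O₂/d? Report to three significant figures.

R_O ≈ 444 kg O₂/d

The observed yield is Y_obs = Y/(1 + k_d·θ_c) = 0.488 / (1 + 0.0809 × 14.2) = 0.488 / 2.149 = 0.2271 g VSS per g BOD_L removed.
ΔS = 264 − 14.0 = 250.0 mg/L, so the substrate removal rate is 2620 × 250.0/1000 = 655.0 kg BOD_L/d.
Net sludge production P_X = 0.2271 × 655.0 = 148.8 kg VSS/d.
R_O = Q·ΔS − 1.42 P_X = 655.0 − 211.2 = 443.8 kg O₂/d.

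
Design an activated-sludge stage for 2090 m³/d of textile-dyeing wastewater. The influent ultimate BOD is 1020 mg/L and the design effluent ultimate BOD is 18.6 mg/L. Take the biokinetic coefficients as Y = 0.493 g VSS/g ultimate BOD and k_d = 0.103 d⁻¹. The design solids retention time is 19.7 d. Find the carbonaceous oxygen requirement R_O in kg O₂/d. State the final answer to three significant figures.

R_O ≈ 1610 kg O₂/d

Y_obs = Y / (1 + k_d θ_c) = 0.493 / (1 + 0.103 × 19.7) = 0.493 / 3.029 = 0.1628.
ΔS = 1020 − 18.6 = 1001 mg/L, so the substrate removal rate is 2090 × 1001/1000 = 2093 kg ultimate BOD/d.
Net sludge production P_X = 0.1628 × 2093 = 340.6 kg VSS/d.
Carbonaceous O₂ demand = substrate oxidised − cell-mass equivalent = 2093 − 1.42 × 340.6 = 1609 kg O₂/d.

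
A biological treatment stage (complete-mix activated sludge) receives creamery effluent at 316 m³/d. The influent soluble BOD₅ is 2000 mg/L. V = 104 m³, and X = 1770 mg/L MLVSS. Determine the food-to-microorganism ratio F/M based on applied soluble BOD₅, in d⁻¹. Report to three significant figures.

F/M ≈ 3.43 d⁻¹

F/M = applied load / biomass = Q·S₀/(V·X) = 316 × 2000 / (104.0 × 1770) = 3.433 d⁻¹.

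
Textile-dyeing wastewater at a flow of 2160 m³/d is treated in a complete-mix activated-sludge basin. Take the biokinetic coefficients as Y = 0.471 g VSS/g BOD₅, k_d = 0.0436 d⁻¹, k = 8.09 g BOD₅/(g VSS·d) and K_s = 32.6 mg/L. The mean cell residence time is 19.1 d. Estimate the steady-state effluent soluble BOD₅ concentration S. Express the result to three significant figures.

S ≈ 0.842 mg/L

Effluent substrate depends only on kinetics and SRT: S = K_s(1 + k_d θ_c) / [θ_c(Yk − k_d) − 1] = 32.6 × (1 + 0.0436 × 19.1) / [19.1 × (0.471 × 8.09 − 0.0436) − 1] = 59.75 / 70.95 = 0.8422 mg/L.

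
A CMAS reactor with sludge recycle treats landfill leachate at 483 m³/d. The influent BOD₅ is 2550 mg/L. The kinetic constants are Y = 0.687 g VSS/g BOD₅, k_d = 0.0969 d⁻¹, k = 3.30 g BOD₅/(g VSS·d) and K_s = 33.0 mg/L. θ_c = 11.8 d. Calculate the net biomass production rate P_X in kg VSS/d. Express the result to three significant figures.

For a completely mixed reactor with recycle the Lawrence–McCarty relation gives S = K_s·(1 + k_d·θ_c) / [θ_c·(Y·k − k_d) − 1] = 33.0 × (1 + 0.0969 × 11.8) / [11.8 × (0.687 × 3.30 − 0.0969) − 1] = 70.73 / 24.61 = 2.874 mg/L.
Observed yield with endogenous decay: Y_obs = Y / (1 + k_d·θ_c) = 0.687 / (1 + 0.0969 × 11.8) = 0.687 / 2.143 = 0.3205 g VSS/g BOD₅.
Substrate removed = Q·(S₀ − S) = 483 m³/d × (2550 − 2.87) g/m³ = 1.23×10^6 g/d = 1230 kg/d.
P_X = Y_obs · Q(S₀ − S) = 0.3205 × 1230 = 394.3 kg VSS/d.

P_X ≈ 394 kg VSS/d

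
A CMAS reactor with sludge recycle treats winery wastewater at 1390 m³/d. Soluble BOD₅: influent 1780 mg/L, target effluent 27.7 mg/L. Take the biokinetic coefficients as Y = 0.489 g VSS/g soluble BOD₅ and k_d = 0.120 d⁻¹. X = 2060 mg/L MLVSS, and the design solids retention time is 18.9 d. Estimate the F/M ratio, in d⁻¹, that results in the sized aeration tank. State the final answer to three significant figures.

Steady-state biomass mass balance: V·X·(1 + k_d·θ_c) = Y·Q·(S₀ − S)·θ_c, so V = 0.489 × 1390 × (1780 − 27.7) × 18.9 / [2060 × (1 + 0.120 × 18.9)] = 2.25×10^7 / 6732 = 3344 m³.
Food-to-microorganism ratio F/M = Q S₀ / (V X) = 1390 × 1780 / (3344 × 2060) = 0.3592 d⁻¹.

F/M ≈ 0.359 d⁻¹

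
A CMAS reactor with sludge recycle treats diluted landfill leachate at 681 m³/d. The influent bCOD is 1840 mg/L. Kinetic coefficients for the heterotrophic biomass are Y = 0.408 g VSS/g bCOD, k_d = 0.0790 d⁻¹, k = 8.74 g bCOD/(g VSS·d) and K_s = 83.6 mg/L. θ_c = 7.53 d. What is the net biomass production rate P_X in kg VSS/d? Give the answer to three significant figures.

P_X ≈ 320 kg VSS/d

For a completely mixed reactor with recycle the Lawrence–McCarty relation gives S = K_s·(1 + k_d·θ_c) / [θ_c·(Y·k − k_d) − 1] = 83.6 × (1 + 0.0790 × 7.53) / [7.53 × (0.408 × 8.74 − 0.0790) − 1] = 133.3 / 25.26 = 5.279 mg/L.
Correct the yield for decay: Y_obs = Y/(1 + k_d θ_c) = 0.408 / (1 + 0.0790 × 7.53) = 0.408 / 1.595 = 0.2558.
Q·(S₀ − S) = 681 × (1840 − 5.28) × 10⁻³ = 1249 kg/d removed.
P_X = Y_obs · Q(S₀ − S) = 0.2558 × 1249 = 319.6 kg VSS/d.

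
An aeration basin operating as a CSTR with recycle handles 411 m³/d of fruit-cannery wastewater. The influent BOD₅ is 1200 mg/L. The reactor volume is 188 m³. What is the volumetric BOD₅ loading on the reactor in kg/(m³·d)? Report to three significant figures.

L_v ≈ 2.62 kg BOD₅/(m³·d)

Volumetric loading L_v = Q·S₀ / V = 411 × 1200 g/m³ / 188.0 m³ = 2623 g/(m³·d) = 2.623 kg BOD₅/(m³·d).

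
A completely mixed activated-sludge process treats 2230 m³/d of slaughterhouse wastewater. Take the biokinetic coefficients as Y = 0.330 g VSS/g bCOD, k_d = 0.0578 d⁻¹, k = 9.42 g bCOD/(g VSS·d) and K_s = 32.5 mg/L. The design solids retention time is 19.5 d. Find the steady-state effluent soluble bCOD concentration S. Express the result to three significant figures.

S ≈ 1.18 mg/L

Effluent substrate depends only on kinetics and SRT: S = K_s(1 + k_d θ_c) / [θ_c(Yk − k_d) − 1] = 32.5 × (1 + 0.0578 × 19.5) / [19.5 × (0.330 × 9.42 − 0.0578) − 1] = 69.13 / 58.49 = 1.182 mg/L.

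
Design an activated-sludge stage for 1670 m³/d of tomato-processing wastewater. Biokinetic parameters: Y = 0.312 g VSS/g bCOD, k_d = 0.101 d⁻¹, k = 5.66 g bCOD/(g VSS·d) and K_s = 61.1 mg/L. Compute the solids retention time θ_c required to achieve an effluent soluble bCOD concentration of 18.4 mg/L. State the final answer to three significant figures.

Specific growth rate at S = 18.4 mg/L: μ = YkS/(K_s+S) = 0.312·5.66·18.4/(61.1+18.4) = 0.4087 d⁻¹.
1/θ_c = 0.4087 − 0.101 = 0.3077 d⁻¹, so θ_c = 3.250 d.

θ_c ≈ 3.25 d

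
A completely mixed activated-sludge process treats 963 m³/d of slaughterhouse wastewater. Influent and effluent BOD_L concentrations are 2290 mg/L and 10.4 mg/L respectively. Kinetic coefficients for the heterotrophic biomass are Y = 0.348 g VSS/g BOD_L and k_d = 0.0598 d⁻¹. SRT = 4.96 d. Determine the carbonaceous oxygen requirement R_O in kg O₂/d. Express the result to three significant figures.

R_O ≈ 1360 kg O₂/d

Y_obs = Y / (1 + k_d θ_c) = 0.348 / (1 + 0.0598 × 4.96) = 0.348 / 1.297 = 0.2684.
Mass of BOD_L removed per day: Q(S₀ − S) = 963 × 2280 g/m³ = 2195 kg/d.
P_X = Y_obs·Q·(S₀ − S) = 0.2684 × 2195 = 589.2 kg VSS/d.
Carbonaceous O₂ demand = substrate oxidised − cell-mass equivalent = 2195 − 1.42 × 589.2 = 1359 kg O₂/d.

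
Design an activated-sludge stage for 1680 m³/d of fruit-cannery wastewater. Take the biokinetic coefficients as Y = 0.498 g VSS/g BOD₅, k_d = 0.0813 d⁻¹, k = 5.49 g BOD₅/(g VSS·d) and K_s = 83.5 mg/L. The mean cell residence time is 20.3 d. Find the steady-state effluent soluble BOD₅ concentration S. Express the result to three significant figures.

For a completely mixed reactor with recycle the Lawrence–McCarty relation gives S = K_s·(1 + k_d·θ_c) / [θ_c·(Y·k − k_d) − 1] = 83.5 × (1 + 0.0813 × 20.3) / [20.3 × (0.498 × 5.49 − 0.0813) − 1] = 221.3 / 52.85 = 4.187 mg/L.

S ≈ 4.19 mg/L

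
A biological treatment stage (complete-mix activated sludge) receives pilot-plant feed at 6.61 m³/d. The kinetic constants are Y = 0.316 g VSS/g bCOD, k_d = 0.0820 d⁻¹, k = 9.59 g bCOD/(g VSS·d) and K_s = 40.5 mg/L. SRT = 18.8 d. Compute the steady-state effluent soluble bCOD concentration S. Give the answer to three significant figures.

S ≈ 1.89 mg/L

For a completely mixed reactor with recycle the Lawrence–McCarty relation gives S = K_s·(1 + k_d·θ_c) / [θ_c·(Y·k − k_d) − 1] = 40.5 × (1 + 0.0820 × 18.8) / [18.8 × (0.316 × 9.59 − 0.0820) − 1] = 102.9 / 54.43 = 1.891 mg/L.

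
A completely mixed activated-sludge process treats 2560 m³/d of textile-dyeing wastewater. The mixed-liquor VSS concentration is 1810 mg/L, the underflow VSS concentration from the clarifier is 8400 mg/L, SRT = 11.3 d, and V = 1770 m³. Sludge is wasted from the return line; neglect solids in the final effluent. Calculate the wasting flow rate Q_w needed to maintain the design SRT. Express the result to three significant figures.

Wasting from the return line (neglecting effluent solids): Q_w = V·X / (θ_c·X_r) = 1770 × 1810 / (11.3 × 8400) = 33.75 m³/d.

Q_w ≈ 33.8 m³/d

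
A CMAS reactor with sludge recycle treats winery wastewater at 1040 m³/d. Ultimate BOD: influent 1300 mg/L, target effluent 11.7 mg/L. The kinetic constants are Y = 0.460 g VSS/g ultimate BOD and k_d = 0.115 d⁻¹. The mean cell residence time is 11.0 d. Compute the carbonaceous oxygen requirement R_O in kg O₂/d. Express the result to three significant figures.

The observed yield is Y_obs = Y/(1 + k_d·θ_c) = 0.460 / (1 + 0.115 × 11.0) = 0.460 / 2.265 = 0.2031 g VSS per g ultimate BOD removed.
Mass of ultimate BOD removed per day: Q(S₀ − S) = 1040 × 1288 g/m³ = 1340 kg/d.
P_X = Y_obs·Q·(S₀ − S) = 0.2031 × 1340 = 272.1 kg VSS/d.
R_O = Q·ΔS − 1.42 P_X = 1340 − 386.4 = 953.4 kg O₂/d.

R_O ≈ 953 kg O₂/d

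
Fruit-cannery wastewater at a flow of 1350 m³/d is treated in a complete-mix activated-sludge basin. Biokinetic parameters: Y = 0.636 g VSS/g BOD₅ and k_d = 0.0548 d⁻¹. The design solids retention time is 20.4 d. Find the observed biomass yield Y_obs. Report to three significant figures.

Observed yield with endogenous decay: Y_obs = Y / (1 + k_d·θ_c) = 0.636 / (1 + 0.0548 × 20.4) = 0.636 / 2.118 = 0.3003 g VSS/g BOD₅.

Y_obs ≈ 0.300 g VSS/g BOD₅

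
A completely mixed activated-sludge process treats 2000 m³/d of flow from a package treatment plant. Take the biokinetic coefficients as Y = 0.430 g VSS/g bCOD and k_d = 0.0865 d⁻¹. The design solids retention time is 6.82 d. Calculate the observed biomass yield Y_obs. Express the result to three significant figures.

Y_obs ≈ 0.270 g VSS/g bCOD

Correct the yield for decay: Y_obs = Y/(1 + k_d θ_c) = 0.430 / (1 + 0.0865 × 6.82) = 0.430 / 1.590 = 0.2705.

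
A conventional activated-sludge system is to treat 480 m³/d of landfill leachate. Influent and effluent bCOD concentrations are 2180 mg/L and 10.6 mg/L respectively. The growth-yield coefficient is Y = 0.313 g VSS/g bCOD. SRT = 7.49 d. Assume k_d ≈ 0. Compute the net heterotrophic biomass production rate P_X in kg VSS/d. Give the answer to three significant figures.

Since k_d ≈ 0, Y_obs = Y = 0.313 g VSS/g bCOD.
Substrate removed = Q·(S₀ − S) = 480 m³/d × (2180 − 10.6) g/m³ = 1.04×10^6 g/d = 1041 kg/d.
Biomass produced: P_X = Y_obs·Q·ΔS = 0.3130 × 1041 ≈ 325.9 kg VSS/d.

P_X ≈ 326 kg VSS/d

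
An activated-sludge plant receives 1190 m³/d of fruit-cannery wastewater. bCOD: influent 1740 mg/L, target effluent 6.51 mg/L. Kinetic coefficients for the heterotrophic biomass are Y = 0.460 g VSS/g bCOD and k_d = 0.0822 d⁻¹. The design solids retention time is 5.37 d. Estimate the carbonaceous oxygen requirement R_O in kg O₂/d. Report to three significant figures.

R_O ≈ 1130 kg O₂/d

Correct the yield for decay: Y_obs = Y/(1 + k_d θ_c) = 0.460 / (1 + 0.0822 × 5.37) = 0.460 / 1.441 = 0.3191.
ΔS = 1740 − 6.51 = 1733 mg/L, so the substrate removal rate is 1190 × 1733/1000 = 2063 kg bCOD/d.
Biomass synthesised: P_X = Y_obs × 2063 = 658.3 kg VSS/d.
R_O = Q·ΔS − 1.42 P_X = 2063 − 934.8 = 1128 kg O₂/d.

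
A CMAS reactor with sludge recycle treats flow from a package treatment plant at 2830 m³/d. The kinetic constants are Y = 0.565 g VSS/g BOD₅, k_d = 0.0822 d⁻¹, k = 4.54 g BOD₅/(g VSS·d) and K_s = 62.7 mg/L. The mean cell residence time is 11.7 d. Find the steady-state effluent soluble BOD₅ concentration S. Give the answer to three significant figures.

S ≈ 4.39 mg/L

Effluent substrate depends only on kinetics and SRT: S = K_s(1 + k_d θ_c) / [θ_c(Yk − k_d) − 1] = 62.7 × (1 + 0.0822 × 11.7) / [11.7 × (0.565 × 4.54 − 0.0822) − 1] = 123.0 / 28.05 = 4.385 mg/L.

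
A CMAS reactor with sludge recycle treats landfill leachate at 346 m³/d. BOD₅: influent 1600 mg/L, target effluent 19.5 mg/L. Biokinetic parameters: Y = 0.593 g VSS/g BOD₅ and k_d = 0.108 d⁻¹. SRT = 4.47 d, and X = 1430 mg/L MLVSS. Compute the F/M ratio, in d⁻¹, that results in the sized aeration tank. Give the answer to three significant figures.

F/M ≈ 0.566 d⁻¹

Rearranging the biomass balance for a CMAS with decay, V = Y·Q·ΔS·θ_c / [X·(1+k_d θ_c)] = 0.593 × 346 × (1600 − 19.5) × 4.47 / [1430 × (1 + 0.108 × 4.47)] = 1.45×10^6 / 2120 = 683.6 m³.
F/M = Q·S₀ / (V·X) = 346 × 1600 / (683.6 × 1430) = 0.5663 g BOD₅·(g VSS·d)⁻¹.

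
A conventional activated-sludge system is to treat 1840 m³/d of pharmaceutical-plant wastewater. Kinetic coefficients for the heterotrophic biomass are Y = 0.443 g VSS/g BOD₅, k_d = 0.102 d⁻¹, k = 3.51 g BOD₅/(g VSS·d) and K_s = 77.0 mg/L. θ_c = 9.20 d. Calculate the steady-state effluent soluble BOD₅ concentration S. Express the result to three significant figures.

S ≈ 12.1 mg/L

For a completely mixed reactor with recycle the Lawrence–McCarty relation gives S = K_s·(1 + k_d·θ_c) / [θ_c·(Y·k − k_d) − 1] = 77.0 × (1 + 0.102 × 9.20) / [9.20 × (0.443 × 3.51 − 0.102) − 1] = 149.3 / 12.37 = 12.07 mg/L.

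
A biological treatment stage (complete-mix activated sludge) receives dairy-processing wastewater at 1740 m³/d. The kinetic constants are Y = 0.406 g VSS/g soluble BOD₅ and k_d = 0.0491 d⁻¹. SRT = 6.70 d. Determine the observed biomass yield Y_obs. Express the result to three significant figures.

Y_obs ≈ 0.305 g VSS/g soluble BOD₅

Y_obs = Y / (1 + k_d θ_c) = 0.406 / (1 + 0.0491 × 6.70) = 0.406 / 1.329 = 0.3055.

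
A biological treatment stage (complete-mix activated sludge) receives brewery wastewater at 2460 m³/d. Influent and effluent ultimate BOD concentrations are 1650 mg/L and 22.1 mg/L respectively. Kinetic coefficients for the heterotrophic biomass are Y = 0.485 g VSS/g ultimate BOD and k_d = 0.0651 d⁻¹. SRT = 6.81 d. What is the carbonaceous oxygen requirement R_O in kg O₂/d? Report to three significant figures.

Y_obs = Y / (1 + k_d θ_c) = 0.485 / (1 + 0.0651 × 6.81) = 0.485 / 1.443 = 0.3360.
Q·(S₀ − S) = 2460 × (1650 − 22.1) × 10⁻³ = 4005 kg/d removed.
Net sludge production P_X = 0.3360 × 4005 = 1346 kg VSS/d.
R_O = Q·ΔS − 1.42 P_X = 4005 − 1911 = 2094 kg O₂/d.

R_O ≈ 2090 kg O₂/d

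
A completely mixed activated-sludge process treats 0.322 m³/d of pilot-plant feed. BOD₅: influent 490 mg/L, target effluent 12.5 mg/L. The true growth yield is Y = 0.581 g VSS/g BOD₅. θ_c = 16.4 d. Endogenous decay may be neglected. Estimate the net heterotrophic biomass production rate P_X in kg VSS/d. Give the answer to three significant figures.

No decay correction is needed, so Y_obs = Y = 0.581.
Substrate removed = Q·(S₀ − S) = 0.322 m³/d × (490 − 12.5) g/m³ = 1.54×10^2 g/d = 0.1538 kg/d.
Biomass produced: P_X = Y_obs·Q·ΔS = 0.5810 × 0.1538 ≈ 0.08933 kg VSS/d.

P_X ≈ 0.0893 kg VSS/d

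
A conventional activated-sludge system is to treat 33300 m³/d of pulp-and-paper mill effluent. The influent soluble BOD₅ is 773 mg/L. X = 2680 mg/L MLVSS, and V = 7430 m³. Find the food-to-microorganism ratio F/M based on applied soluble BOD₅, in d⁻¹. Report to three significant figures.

F/M ≈ 1.29 d⁻¹

F/M = Q·S₀ / (V·X) = 33300 × 773 / (7430 × 2680) = 1.293 g soluble BOD₅·(g VSS·d)⁻¹.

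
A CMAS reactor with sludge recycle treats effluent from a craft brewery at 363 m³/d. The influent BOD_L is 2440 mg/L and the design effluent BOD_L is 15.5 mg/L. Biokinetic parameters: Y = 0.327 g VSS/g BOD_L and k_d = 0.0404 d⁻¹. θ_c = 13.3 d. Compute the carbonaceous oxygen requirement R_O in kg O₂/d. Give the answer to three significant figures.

R_O ≈ 614 kg O₂/d

The observed yield is Y_obs = Y/(1 + k_d·θ_c) = 0.327 / (1 + 0.0404 × 13.3) = 0.327 / 1.537 = 0.2127 g VSS per g BOD_L removed.
ΔS = 2440 − 15.5 = 2424 mg/L, so the substrate removal rate is 363 × 2424/1000 = 880.1 kg BOD_L/d.
Biomass synthesised: P_X = Y_obs × 880.1 = 187.2 kg VSS/d.
R_O = Q·ΔS − 1.42 P_X = 880.1 − 265.8 = 614.3 kg O₂/d.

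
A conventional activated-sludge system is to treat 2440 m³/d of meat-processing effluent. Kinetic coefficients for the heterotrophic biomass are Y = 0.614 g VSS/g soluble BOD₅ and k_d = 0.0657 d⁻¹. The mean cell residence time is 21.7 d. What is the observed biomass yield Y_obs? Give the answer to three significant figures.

Y_obs ≈ 0.253 g VSS/g soluble BOD₅

Correct the yield for decay: Y_obs = Y/(1 + k_d θ_c) = 0.614 / (1 + 0.0657 × 21.7) = 0.614 / 2.426 = 0.2531.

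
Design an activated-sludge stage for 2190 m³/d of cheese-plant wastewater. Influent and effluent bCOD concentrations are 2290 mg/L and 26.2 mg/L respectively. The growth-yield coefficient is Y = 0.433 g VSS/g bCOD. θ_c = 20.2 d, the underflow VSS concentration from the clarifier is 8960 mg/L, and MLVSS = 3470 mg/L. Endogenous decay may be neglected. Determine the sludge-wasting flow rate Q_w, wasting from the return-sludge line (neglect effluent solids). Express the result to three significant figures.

Q_w ≈ 240 m³/d

Biomass mass balance (decay neglected): V·X = Y·Q·(S₀ − S)·θ_c, so V = 0.433 × 2190 × (2290 − 26.2) × 20.2 / 3470 = 12497 m³.
Wasting from the return line (neglecting effluent solids): Q_w = V·X / (θ_c·X_r) = 12497 × 3470 / (20.2 × 8960) = 239.6 m³/d.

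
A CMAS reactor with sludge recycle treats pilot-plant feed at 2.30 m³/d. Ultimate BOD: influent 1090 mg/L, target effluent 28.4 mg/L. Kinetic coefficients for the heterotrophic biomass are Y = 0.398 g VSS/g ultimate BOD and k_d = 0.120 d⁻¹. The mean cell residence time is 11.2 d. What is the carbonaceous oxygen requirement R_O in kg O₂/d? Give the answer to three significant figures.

Y_obs = Y / (1 + k_d θ_c) = 0.398 / (1 + 0.120 × 11.2) = 0.398 / 2.344 = 0.1698.
Mass of ultimate BOD removed per day: Q(S₀ − S) = 2.30 × 1062 g/m³ = 2.442 kg/d.
Net sludge production P_X = 0.1698 × 2.442 = 0.4146 kg VSS/d.
R_O = Q·ΔS − 1.42 P_X = 2.442 − 0.5887 = 1.853 kg O₂/d.

R_O ≈ 1.85 kg O₂/d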